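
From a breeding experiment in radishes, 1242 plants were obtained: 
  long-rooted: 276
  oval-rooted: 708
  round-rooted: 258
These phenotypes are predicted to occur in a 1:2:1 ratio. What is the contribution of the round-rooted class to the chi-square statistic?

8.877

Total ratio parts = 4. Expected numbers out of 1242:
  long-rooted: 1242 × 1/4 = 310.5
  oval-rooted: 1242 × 2/4 = 621
  round-rooted: 1242 × 1/4 = 310.5
Contribution of round-rooted: (258 − 310.5)² / 310.5 = 8.8768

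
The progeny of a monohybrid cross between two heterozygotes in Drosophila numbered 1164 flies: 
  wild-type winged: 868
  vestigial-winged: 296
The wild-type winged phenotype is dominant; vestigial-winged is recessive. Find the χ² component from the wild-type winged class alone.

0.029

For a monohybrid cross between heterozygotes with complete dominance, the expected phenotypic ratio is 3:1.
Total ratio parts = 4. Expected numbers out of 1164:
  wild-type winged: 1164 × 3/4 = 873
  vestigial-winged: 1164 × 1/4 = 291
Contribution of wild-type winged: (868 − 873)² / 873 = 0.0286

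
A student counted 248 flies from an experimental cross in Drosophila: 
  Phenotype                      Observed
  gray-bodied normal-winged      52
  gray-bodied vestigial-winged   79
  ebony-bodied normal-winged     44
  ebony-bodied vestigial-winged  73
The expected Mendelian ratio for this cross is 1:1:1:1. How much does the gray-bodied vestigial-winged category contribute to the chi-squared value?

4.661

The 1:1:1:1 ratio has 4 parts, so with N = 248 the expected counts are:
  gray-bodied normal-winged: 248 × 1/4 = 62
  gray-bodied vestigial-winged: 248 × 1/4 = 62
  ebony-bodied normal-winged: 248 × 1/4 = 62
  ebony-bodied vestigial-winged: 248 × 1/4 = 62
Contribution of gray-bodied vestigial-winged: (79 − 62)² / 62 = 4.6613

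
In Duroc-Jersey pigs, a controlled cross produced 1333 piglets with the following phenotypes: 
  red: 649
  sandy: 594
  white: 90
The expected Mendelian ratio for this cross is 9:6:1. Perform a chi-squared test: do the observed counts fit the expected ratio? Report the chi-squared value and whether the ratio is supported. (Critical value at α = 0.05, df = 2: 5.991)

31.815; not consistent

Expected counts for N = 1333 under a 9:6:1 ratio (total parts = 16):
  red: 1333 × 9/16 = 749.8125
  sandy: 1333 × 6/16 = 499.875
  white: 1333 × 1/16 = 83.3125
χ² = Σ (O − E)² / E
  red: (649 − 749.8125)² / 749.8125 = 13.5543
  sandy: (594 − 499.875)² / 499.875 = 17.7235
  white: (90 − 83.3125)² / 83.3125 = 0.5368
χ² = 13.5543 + 17.7235 + 0.5368 = 31.8146 ≈ 31.815
Degrees of freedom = 3 − 1 = 2; critical value at α = 0.05 is 5.991.
Since 31.815 > 5.991, we reject the null hypothesis — the data do not fit the 9:6:1 ratio.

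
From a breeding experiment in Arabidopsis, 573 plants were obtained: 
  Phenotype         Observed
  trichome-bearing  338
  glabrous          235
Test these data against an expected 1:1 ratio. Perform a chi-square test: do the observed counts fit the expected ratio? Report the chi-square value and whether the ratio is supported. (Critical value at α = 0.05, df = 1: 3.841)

18.515; not consistent

Expected counts for N = 573 under a 1:1 ratio (total parts = 2):
  trichome-bearing: 573 × 1/2 = 286.5
  glabrous: 573 × 1/2 = 286.5
χ² = Σ (O − E)² / E
  trichome-bearing: (338 − 286.5)² / 286.5 = 9.2574
  glabrous: (235 − 286.5)² / 286.5 = 9.2574
χ² = 9.2574 + 9.2574 = 18.5148 ≈ 18.515
Degrees of freedom = 2 − 1 = 1; critical value at α = 0.05 is 3.841.
Since 18.515 > 3.841, we reject the null hypothesis — the data do not fit the 1:1 ratio.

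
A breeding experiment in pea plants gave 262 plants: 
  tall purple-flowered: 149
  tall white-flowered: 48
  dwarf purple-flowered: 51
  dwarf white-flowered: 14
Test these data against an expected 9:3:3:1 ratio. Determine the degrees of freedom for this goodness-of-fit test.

A goodness-of-fit test with 4 phenotype classes has df = 4 − 1 = 3.

3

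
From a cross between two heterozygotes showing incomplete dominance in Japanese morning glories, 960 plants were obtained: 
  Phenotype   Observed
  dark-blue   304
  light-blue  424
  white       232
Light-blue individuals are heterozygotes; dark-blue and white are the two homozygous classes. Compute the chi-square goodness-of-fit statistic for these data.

With incomplete dominance, a heterozygote × heterozygote cross gives a 1:2:1 phenotypic ratio.
Under the 1:2:1 hypothesis (Σ ratio = 4, N = 960):
  dark-blue: 960 × 1/4 = 240
  light-blue: 960 × 2/4 = 480
  white: 960 × 1/4 = 240
χ² = Σ (O − E)² / E
  dark-blue: (304 − 240)² / 240 = 17.0667
  light-blue: (424 − 480)² / 480 = 6.5333
  white: (232 − 240)² / 240 = 0.2667
χ² = 17.0667 + 6.5333 + 0.2667 = 23.8667 ≈ 23.867

23.867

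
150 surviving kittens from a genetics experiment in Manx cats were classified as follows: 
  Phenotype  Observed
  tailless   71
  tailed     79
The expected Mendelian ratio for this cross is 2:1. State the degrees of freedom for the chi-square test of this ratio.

1

A goodness-of-fit test with 2 phenotype classes has df = 2 − 1 = 1.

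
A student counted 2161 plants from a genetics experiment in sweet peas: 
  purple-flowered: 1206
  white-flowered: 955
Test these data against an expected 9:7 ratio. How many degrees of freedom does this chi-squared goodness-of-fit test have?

A goodness-of-fit test with 2 phenotype classes has df = 2 − 1 = 1.

1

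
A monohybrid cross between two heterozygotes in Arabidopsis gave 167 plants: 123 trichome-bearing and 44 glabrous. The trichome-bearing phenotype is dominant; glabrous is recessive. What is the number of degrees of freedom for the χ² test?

For a monohybrid cross between heterozygotes with complete dominance, the expected phenotypic ratio is 3:1.
A goodness-of-fit test with 2 phenotype classes has df = 2 − 1 = 1.

1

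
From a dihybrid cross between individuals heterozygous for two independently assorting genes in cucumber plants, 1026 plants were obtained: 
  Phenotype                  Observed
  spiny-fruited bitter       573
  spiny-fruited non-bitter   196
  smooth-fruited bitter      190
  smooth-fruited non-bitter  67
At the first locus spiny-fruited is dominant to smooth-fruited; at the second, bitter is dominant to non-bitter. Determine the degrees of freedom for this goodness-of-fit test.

A dihybrid F₂ with independent assortment and complete dominance at both loci gives a 9:3:3:1 phenotypic ratio.
A goodness-of-fit test with 4 phenotype classes has df = 4 − 1 = 3.

3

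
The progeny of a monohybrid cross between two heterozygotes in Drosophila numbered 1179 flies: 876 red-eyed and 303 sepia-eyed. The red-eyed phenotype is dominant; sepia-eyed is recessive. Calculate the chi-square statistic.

0.308

For a monohybrid cross between heterozygotes with complete dominance, the expected phenotypic ratio is 3:1.
Under the 3:1 hypothesis (Σ ratio = 4, N = 1179):
  red-eyed: 1179 × 3/4 = 884.25
  sepia-eyed: 1179 × 1/4 = 294.75
χ² = Σ (O − E)² / E
  red-eyed: (876 − 884.25)² / 884.25 = 0.0770
  sepia-eyed: (303 − 294.75)² / 294.75 = 0.2309
χ² = 0.0770 + 0.2309 = 0.3079 ≈ 0.308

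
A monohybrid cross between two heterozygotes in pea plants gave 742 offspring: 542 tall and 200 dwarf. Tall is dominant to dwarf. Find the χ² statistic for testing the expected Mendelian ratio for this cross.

For a monohybrid cross between heterozygotes with complete dominance, the expected phenotypic ratio is 3:1.
Total ratio parts = 4. Expected numbers out of 742:
  tall: 742 × 3/4 = 556.5
  dwarf: 742 × 1/4 = 185.5
χ² = Σ (O − E)² / E
  tall: (542 − 556.5)² / 556.5 = 0.3778
  dwarf: (200 − 185.5)² / 185.5 = 1.1334
χ² = 0.3778 + 1.1334 = 1.5112 ≈ 1.511

1.511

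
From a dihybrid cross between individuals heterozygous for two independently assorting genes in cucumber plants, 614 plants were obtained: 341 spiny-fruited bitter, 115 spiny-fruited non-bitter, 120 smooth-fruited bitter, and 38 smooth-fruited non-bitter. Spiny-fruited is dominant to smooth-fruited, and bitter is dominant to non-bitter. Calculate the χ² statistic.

0.266

A dihybrid F₂ with independent assortment and complete dominance at both loci gives a 9:3:3:1 phenotypic ratio.
Total ratio parts = 16. Expected numbers out of 614:
  spiny-fruited bitter: 614 × 9/16 = 345.375
  spiny-fruited non-bitter: 614 × 3/16 = 115.125
  smooth-fruited bitter: 614 × 3/16 = 115.125
  smooth-fruited non-bitter: 614 × 1/16 = 38.375
χ² = Σ (O − E)² / E
  spiny-fruited bitter: (341 − 345.375)² / 345.375 = 0.0554
  spiny-fruited non-bitter: (115 − 115.125)² / 115.125 = 0.0001
  smooth-fruited bitter: (120 − 115.125)² / 115.125 = 0.2064
  smooth-fruited non-bitter: (38 − 38.375)² / 38.375 = 0.0037
χ² = 0.0554 + 0.0001 + 0.2064 + 0.0037 = 0.2656 ≈ 0.266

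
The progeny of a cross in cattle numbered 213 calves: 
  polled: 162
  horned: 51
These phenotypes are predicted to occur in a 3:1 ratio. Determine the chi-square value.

0.127

The 3:1 ratio has 4 parts, so with N = 213 the expected counts are:
  polled: 213 × 3/4 = 159.75
  horned: 213 × 1/4 = 53.25
χ² = Σ (O − E)² / E
  polled: (162 − 159.75)² / 159.75 = 0.0317
  horned: (51 − 53.25)² / 53.25 = 0.0951
χ² = 0.0317 + 0.0951 = 0.1268 ≈ 0.127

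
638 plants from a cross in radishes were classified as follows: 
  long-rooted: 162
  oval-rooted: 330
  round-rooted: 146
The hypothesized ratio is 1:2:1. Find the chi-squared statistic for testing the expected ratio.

1.561

Under the 1:2:1 hypothesis (Σ ratio = 4, N = 638):
  long-rooted: 638 × 1/4 = 159.5
  oval-rooted: 638 × 2/4 = 319
  round-rooted: 638 × 1/4 = 159.5
χ² = Σ (O − E)² / E
  long-rooted: (162 − 159.5)² / 159.5 = 0.0392
  oval-rooted: (330 − 319)² / 319 = 0.3793
  round-rooted: (146 − 159.5)² / 159.5 = 1.1426
χ² = 0.0392 + 0.3793 + 1.1426 = 1.5611 ≈ 1.561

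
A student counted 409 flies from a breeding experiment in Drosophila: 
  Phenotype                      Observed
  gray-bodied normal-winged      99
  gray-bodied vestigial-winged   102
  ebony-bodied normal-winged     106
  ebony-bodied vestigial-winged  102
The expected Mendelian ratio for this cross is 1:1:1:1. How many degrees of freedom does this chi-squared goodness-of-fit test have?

3

A goodness-of-fit test with 4 phenotype classes has df = 4 − 1 = 3.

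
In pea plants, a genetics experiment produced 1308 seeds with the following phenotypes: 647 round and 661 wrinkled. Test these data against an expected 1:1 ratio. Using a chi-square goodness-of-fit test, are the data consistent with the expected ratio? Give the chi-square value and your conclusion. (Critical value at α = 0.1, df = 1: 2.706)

The 1:1 ratio has 2 parts, so with N = 1308 the expected counts are:
  round: 1308 × 1/2 = 654
  wrinkled: 1308 × 1/2 = 654
χ² = Σ (O − E)² / E
  round: (647 − 654)² / 654 = 0.0749
  wrinkled: (661 − 654)² / 654 = 0.0749
χ² = 0.0749 + 0.0749 = 0.1498 ≈ 0.150
Degrees of freedom = 2 − 1 = 1; critical value at α = 0.1 is 2.706.
Since 0.150 < 2.706, we fail to reject the null hypothesis — the data are consistent with the 1:1 ratio.

0.150; consistent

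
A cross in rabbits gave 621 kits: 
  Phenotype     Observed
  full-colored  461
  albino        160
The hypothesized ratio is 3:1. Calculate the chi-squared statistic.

Total ratio parts = 4. Expected numbers out of 621:
  full-colored: 621 × 3/4 = 465.75
  albino: 621 × 1/4 = 155.25
χ² = Σ (O − E)² / E
  full-colored: (461 − 465.75)² / 465.75 = 0.0484
  albino: (160 − 155.25)² / 155.25 = 0.1453
χ² = 0.0484 + 0.1453 = 0.1937 ≈ 0.194

0.194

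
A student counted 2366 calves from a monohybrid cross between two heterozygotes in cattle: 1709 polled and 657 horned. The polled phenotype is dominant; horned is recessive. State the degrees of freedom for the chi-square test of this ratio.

For a monohybrid cross between heterozygotes with complete dominance, the expected phenotypic ratio is 3:1.
A goodness-of-fit test with 2 phenotype classes has df = 2 − 1 = 1.

1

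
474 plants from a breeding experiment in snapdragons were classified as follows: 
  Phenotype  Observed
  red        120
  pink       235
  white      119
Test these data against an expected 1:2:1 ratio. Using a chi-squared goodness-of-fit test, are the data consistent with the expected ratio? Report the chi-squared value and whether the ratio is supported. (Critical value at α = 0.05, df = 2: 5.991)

Total ratio parts = 4. Expected numbers out of 474:
  red: 474 × 1/4 = 118.5
  pink: 474 × 2/4 = 237
  white: 474 × 1/4 = 118.5
χ² = Σ (O − E)² / E
  red: (120 − 118.5)² / 118.5 = 0.0190
  pink: (235 − 237)² / 237 = 0.0169
  white: (119 − 118.5)² / 118.5 = 0.0021
χ² = 0.0190 + 0.0169 + 0.0021 = 0.038
Degrees of freedom = 3 − 1 = 2; critical value at α = 0.05 is 5.991.
Since 0.038 < 5.991, we fail to reject the null hypothesis — the data are consistent with the 1:2:1 ratio.

0.038; consistent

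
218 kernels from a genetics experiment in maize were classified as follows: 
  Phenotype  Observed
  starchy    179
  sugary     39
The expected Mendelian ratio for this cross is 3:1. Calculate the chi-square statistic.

Expected counts for N = 218 under a 3:1 ratio (total parts = 4):
  starchy: 218 × 3/4 = 163.5
  sugary: 218 × 1/4 = 54.5
χ² = Σ (O − E)² / E
  starchy: (179 − 163.5)² / 163.5 = 1.4694
  sugary: (39 − 54.5)² / 54.5 = 4.4083
χ² = 1.4694 + 4.4083 = 5.8777 ≈ 5.878

5.878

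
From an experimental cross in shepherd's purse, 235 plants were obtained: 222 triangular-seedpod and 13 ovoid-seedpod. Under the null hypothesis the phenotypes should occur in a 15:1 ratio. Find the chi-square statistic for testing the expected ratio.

0.207

Total ratio parts = 16. Expected numbers out of 235:
  triangular-seedpod: 235 × 15/16 = 220.3125
  ovoid-seedpod: 235 × 1/16 = 14.6875
χ² = Σ (O − E)² / E
  triangular-seedpod: (222 − 220.3125)² / 220.3125 = 0.0129
  ovoid-seedpod: (13 − 14.6875)² / 14.6875 = 0.1939
χ² = 0.0129 + 0.1939 = 0.2068 ≈ 0.207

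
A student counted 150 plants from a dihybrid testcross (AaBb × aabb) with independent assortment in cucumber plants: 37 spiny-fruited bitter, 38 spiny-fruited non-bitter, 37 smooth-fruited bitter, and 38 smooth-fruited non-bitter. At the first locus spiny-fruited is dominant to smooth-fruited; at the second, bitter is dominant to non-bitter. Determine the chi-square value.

0.027

A dihybrid testcross with independent assortment gives a 1:1:1:1 ratio.
Under the 1:1:1:1 hypothesis (Σ ratio = 4, N = 150):
  spiny-fruited bitter: 150 × 1/4 = 37.5
  spiny-fruited non-bitter: 150 × 1/4 = 37.5
  smooth-fruited bitter: 150 × 1/4 = 37.5
  smooth-fruited non-bitter: 150 × 1/4 = 37.5
χ² = Σ (O − E)² / E
  spiny-fruited bitter: (37 − 37.5)² / 37.5 = 0.0067
  spiny-fruited non-bitter: (38 − 37.5)² / 37.5 = 0.0067
  smooth-fruited bitter: (37 − 37.5)² / 37.5 = 0.0067
  smooth-fruited non-bitter: (38 − 37.5)² / 37.5 = 0.0067
χ² = 0.0067 + 0.0067 + 0.0067 + 0.0067 = 0.0268 ≈ 0.027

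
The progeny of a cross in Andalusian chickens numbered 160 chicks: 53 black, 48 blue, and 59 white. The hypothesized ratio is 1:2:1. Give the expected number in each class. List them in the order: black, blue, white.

Total ratio parts = 4. Expected numbers out of 160:
  black: 160 × 1/4 = 40
  blue: 160 × 2/4 = 80
  white: 160 × 1/4 = 40

40, 80, 40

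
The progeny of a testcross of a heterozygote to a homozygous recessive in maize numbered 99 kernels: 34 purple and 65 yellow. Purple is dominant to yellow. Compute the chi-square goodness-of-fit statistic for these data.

A testcross of a heterozygote (Aa × aa) gives a 1:1 phenotypic ratio.
Under the 1:1 hypothesis (Σ ratio = 2, N = 99):
  purple: 99 × 1/2 = 49.5
  yellow: 99 × 1/2 = 49.5
χ² = Σ (O − E)² / E
  purple: (34 − 49.5)² / 49.5 = 4.8535
  yellow: (65 − 49.5)² / 49.5 = 4.8535
χ² = 4.8535 + 4.8535 = 9.707

9.707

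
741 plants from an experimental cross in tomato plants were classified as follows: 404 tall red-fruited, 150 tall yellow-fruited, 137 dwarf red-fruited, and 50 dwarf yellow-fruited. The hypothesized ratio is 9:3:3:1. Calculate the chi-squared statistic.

The 9:3:3:1 ratio has 16 parts, so with N = 741 the expected counts are:
  tall red-fruited: 741 × 9/16 = 416.8125
  tall yellow-fruited: 741 × 3/16 = 138.9375
  dwarf red-fruited: 741 × 3/16 = 138.9375
  dwarf yellow-fruited: 741 × 1/16 = 46.3125
χ² = Σ (O − E)² / E
  tall red-fruited: (404 − 416.8125)² / 416.8125 = 0.3938
  tall yellow-fruited: (150 − 138.9375)² / 138.9375 = 0.8808
  dwarf red-fruited: (137 − 138.9375)² / 138.9375 = 0.0270
  dwarf yellow-fruited: (50 − 46.3125)² / 46.3125 = 0.2936
χ² = 0.3938 + 0.8808 + 0.0270 + 0.2936 = 1.5952 ≈ 1.595

1.595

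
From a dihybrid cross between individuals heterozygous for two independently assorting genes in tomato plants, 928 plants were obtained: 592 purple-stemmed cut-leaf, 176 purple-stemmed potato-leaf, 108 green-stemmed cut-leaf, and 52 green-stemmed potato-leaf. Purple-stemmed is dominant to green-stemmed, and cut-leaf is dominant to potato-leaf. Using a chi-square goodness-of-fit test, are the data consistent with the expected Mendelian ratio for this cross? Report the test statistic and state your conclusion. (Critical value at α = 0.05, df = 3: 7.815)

A dihybrid F₂ with independent assortment and complete dominance at both loci gives a 9:3:3:1 phenotypic ratio.
Under the 9:3:3:1 hypothesis (Σ ratio = 16, N = 928):
  purple-stemmed cut-leaf: 928 × 9/16 = 522
  purple-stemmed potato-leaf: 928 × 3/16 = 174
  green-stemmed cut-leaf: 928 × 3/16 = 174
  green-stemmed potato-leaf: 928 × 1/16 = 58
χ² = Σ (O − E)² / E
  purple-stemmed cut-leaf: (592 − 522)² / 522 = 9.3870
  purple-stemmed potato-leaf: (176 − 174)² / 174 = 0.0230
  green-stemmed cut-leaf: (108 − 174)² / 174 = 25.0345
  green-stemmed potato-leaf: (52 − 58)² / 58 = 0.6207
χ² = 9.3870 + 0.0230 + 25.0345 + 0.6207 = 35.0652 ≈ 35.065
Degrees of freedom = 4 − 1 = 3; critical value at α = 0.05 is 7.815.
Since 35.065 > 7.815, we reject the null hypothesis — the data do not fit the 9:3:3:1 ratio.

35.065; not consistent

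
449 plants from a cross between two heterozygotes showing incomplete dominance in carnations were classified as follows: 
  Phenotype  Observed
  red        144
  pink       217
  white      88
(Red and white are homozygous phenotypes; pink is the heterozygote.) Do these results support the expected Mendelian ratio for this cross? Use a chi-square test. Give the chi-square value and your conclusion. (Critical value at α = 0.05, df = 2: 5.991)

14.470; not consistent

With incomplete dominance, a heterozygote × heterozygote cross gives a 1:2:1 phenotypic ratio.
Expected counts for N = 449 under a 1:2:1 ratio (total parts = 4):
  red: 449 × 1/4 = 112.25
  pink: 449 × 2/4 = 224.5
  white: 449 × 1/4 = 112.25
χ² = Σ (O − E)² / E
  red: (144 − 112.25)² / 112.25 = 8.9805
  pink: (217 − 224.5)² / 224.5 = 0.2506
  white: (88 − 112.25)² / 112.25 = 5.2389
χ² = 8.9805 + 0.2506 + 5.2389 = 14.470
Degrees of freedom = 3 − 1 = 2; critical value at α = 0.05 is 5.991.
Since 14.470 > 5.991, we reject the null hypothesis — the data do not fit the 1:2:1 ratio.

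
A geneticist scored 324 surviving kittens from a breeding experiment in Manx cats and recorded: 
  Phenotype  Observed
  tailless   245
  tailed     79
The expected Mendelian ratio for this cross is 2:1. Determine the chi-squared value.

11.681

Expected counts for N = 324 under a 2:1 ratio (total parts = 3):
  tailless: 324 × 2/3 = 216
  tailed: 324 × 1/3 = 108
χ² = Σ (O − E)² / E
  tailless: (245 − 216)² / 216 = 3.8935
  tailed: (79 − 108)² / 108 = 7.7870
χ² = 3.8935 + 7.7870 = 11.6805 ≈ 11.681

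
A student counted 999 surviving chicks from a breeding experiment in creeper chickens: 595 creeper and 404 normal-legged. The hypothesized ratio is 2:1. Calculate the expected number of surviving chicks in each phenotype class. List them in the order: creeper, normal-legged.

666, 333

Total ratio parts = 3. Expected numbers out of 999:
  creeper: 999 × 2/3 = 666
  normal-legged: 999 × 1/3 = 333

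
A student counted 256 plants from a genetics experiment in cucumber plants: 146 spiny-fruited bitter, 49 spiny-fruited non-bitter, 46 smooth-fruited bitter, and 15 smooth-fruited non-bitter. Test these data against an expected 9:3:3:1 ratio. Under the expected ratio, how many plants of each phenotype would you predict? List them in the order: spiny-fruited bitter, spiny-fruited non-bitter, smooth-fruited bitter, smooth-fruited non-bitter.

Expected counts for N = 256 under a 9:3:3:1 ratio (total parts = 16):
  spiny-fruited bitter: 256 × 9/16 = 144
  spiny-fruited non-bitter: 256 × 3/16 = 48
  smooth-fruited bitter: 256 × 3/16 = 48
  smooth-fruited non-bitter: 256 × 1/16 = 16

144, 48, 48, 16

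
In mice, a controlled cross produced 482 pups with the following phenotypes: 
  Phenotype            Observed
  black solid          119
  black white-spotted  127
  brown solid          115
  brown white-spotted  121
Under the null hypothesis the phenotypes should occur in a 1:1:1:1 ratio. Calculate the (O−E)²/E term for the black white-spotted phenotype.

0.351

The 1:1:1:1 ratio has 4 parts, so with N = 482 the expected counts are:
  black solid: 482 × 1/4 = 120.5
  black white-spotted: 482 × 1/4 = 120.5
  brown solid: 482 × 1/4 = 120.5
  brown white-spotted: 482 × 1/4 = 120.5
Contribution of black white-spotted: (127 − 120.5)² / 120.5 = 0.3506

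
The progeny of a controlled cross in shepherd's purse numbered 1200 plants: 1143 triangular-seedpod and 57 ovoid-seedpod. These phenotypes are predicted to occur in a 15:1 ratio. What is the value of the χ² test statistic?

4.608

The 15:1 ratio has 16 parts, so with N = 1200 the expected counts are:
  triangular-seedpod: 1200 × 15/16 = 1125
  ovoid-seedpod: 1200 × 1/16 = 75
χ² = Σ (O − E)² / E
  triangular-seedpod: (1143 − 1125)² / 1125 = 0.2880
  ovoid-seedpod: (57 − 75)² / 75 = 4.3200
χ² = 0.2880 + 4.3200 = 4.608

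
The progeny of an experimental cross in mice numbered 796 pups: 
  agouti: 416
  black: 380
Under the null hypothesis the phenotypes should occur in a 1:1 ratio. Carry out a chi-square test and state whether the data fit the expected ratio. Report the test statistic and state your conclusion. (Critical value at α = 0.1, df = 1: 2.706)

Under the 1:1 hypothesis (Σ ratio = 2, N = 796):
  agouti: 796 × 1/2 = 398
  black: 796 × 1/2 = 398
χ² = Σ (O − E)² / E
  agouti: (416 − 398)² / 398 = 0.8141
  black: (380 − 398)² / 398 = 0.8141
χ² = 0.8141 + 0.8141 = 1.6282 ≈ 1.628
Degrees of freedom = 2 − 1 = 1; critical value at α = 0.1 is 2.706.
Since 1.628 < 2.706, we fail to reject the null hypothesis — the data are consistent with the 1:1 ratio.

1.628; consistent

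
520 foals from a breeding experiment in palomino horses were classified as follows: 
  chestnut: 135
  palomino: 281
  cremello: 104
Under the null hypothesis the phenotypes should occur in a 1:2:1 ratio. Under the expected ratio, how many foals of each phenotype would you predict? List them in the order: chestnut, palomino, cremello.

130, 260, 130

Total ratio parts = 4. Expected numbers out of 520:
  chestnut: 520 × 1/4 = 130
  palomino: 520 × 2/4 = 260
  cremello: 520 × 1/4 = 130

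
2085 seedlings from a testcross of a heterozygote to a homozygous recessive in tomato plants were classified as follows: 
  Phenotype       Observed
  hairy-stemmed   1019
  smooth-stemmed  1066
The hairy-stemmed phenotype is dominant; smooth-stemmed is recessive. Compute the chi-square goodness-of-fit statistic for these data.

1.059

A testcross of a heterozygote (Aa × aa) gives a 1:1 phenotypic ratio.
Expected counts for N = 2085 under a 1:1 ratio (total parts = 2):
  hairy-stemmed: 2085 × 1/2 = 1042.5
  smooth-stemmed: 2085 × 1/2 = 1042.5
χ² = Σ (O − E)² / E
  hairy-stemmed: (1019 − 1042.5)² / 1042.5 = 0.5297
  smooth-stemmed: (1066 − 1042.5)² / 1042.5 = 0.5297
χ² = 0.5297 + 0.5297 = 1.0594 ≈ 1.059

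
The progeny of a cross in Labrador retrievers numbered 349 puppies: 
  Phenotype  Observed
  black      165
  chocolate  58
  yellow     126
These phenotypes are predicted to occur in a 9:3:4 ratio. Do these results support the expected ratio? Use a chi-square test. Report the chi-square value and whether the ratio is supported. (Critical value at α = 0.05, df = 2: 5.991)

23.050; not consistent

Under the 9:3:4 hypothesis (Σ ratio = 16, N = 349):
  black: 349 × 9/16 = 196.3125
  chocolate: 349 × 3/16 = 65.4375
  yellow: 349 × 4/16 = 87.25
χ² = Σ (O − E)² / E
  black: (165 − 196.3125)² / 196.3125 = 4.9944
  chocolate: (58 − 65.4375)² / 65.4375 = 0.8453
  yellow: (126 − 87.25)² / 87.25 = 17.2099
χ² = 4.9944 + 0.8453 + 17.2099 = 23.0496 ≈ 23.050
Degrees of freedom = 3 − 1 = 2; critical value at α = 0.05 is 5.991.
Since 23.050 > 5.991, we reject the null hypothesis — the data do not fit the 9:3:4 ratio.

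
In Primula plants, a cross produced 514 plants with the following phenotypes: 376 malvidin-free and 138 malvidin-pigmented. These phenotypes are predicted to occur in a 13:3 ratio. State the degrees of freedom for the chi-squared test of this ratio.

1

A goodness-of-fit test with 2 phenotype classes has df = 2 − 1 = 1.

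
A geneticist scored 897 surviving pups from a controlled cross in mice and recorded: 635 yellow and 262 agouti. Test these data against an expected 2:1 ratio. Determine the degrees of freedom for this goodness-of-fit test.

1

A goodness-of-fit test with 2 phenotype classes has df = 2 − 1 = 1.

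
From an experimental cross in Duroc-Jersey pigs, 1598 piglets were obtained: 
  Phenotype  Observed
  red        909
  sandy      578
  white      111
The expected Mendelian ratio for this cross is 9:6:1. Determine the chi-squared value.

2.107

The 9:6:1 ratio has 16 parts, so with N = 1598 the expected counts are:
  red: 1598 × 9/16 = 898.875
  sandy: 1598 × 6/16 = 599.25
  white: 1598 × 1/16 = 99.875
χ² = Σ (O − E)² / E
  red: (909 − 898.875)² / 898.875 = 0.1140
  sandy: (578 − 599.25)² / 599.25 = 0.7535
  white: (111 − 99.875)² / 99.875 = 1.2392
χ² = 0.1140 + 0.7535 + 1.2392 = 2.1067 ≈ 2.107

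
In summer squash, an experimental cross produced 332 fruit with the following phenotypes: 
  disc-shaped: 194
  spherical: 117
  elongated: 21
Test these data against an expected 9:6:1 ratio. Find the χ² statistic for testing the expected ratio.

The 9:6:1 ratio has 16 parts, so with N = 332 the expected counts are:
  disc-shaped: 332 × 9/16 = 186.75
  spherical: 332 × 6/16 = 124.5
  elongated: 332 × 1/16 = 20.75
χ² = Σ (O − E)² / E
  disc-shaped: (194 − 186.75)² / 186.75 = 0.2815
  spherical: (117 − 124.5)² / 124.5 = 0.4518
  elongated: (21 − 20.75)² / 20.75 = 0.0030
χ² = 0.2815 + 0.4518 + 0.0030 = 0.7363 ≈ 0.736

0.736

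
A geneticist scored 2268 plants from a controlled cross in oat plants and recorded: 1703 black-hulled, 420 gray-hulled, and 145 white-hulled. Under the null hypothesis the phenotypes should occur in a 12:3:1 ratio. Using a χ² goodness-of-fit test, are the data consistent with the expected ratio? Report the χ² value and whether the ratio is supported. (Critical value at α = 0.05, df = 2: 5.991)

0.142; consistent

Under the 12:3:1 hypothesis (Σ ratio = 16, N = 2268):
  black-hulled: 2268 × 12/16 = 1701
  gray-hulled: 2268 × 3/16 = 425.25
  white-hulled: 2268 × 1/16 = 141.75
χ² = Σ (O − E)² / E
  black-hulled: (1703 − 1701)² / 1701 = 0.0024
  gray-hulled: (420 − 425.25)² / 425.25 = 0.0648
  white-hulled: (145 − 141.75)² / 141.75 = 0.0745
χ² = 0.0024 + 0.0648 + 0.0745 = 0.1417 ≈ 0.142
Degrees of freedom = 3 − 1 = 2; critical value at α = 0.05 is 5.991.
Since 0.142 < 5.991, we fail to reject the null hypothesis — the data are consistent with the 12:3:1 ratio.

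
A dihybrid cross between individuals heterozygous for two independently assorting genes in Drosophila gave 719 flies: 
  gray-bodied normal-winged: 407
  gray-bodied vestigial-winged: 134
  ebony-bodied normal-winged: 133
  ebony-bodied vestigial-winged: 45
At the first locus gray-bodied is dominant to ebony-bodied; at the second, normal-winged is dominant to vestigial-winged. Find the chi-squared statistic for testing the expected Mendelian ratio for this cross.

0.046

A dihybrid F₂ with independent assortment and complete dominance at both loci gives a 9:3:3:1 phenotypic ratio.
The 9:3:3:1 ratio has 16 parts, so with N = 719 the expected counts are:
  gray-bodied normal-winged: 719 × 9/16 = 404.4375
  gray-bodied vestigial-winged: 719 × 3/16 = 134.8125
  ebony-bodied normal-winged: 719 × 3/16 = 134.8125
  ebony-bodied vestigial-winged: 719 × 1/16 = 44.9375
χ² = Σ (O − E)² / E
  gray-bodied normal-winged: (407 − 404.4375)² / 404.4375 = 0.0162
  gray-bodied vestigial-winged: (134 − 134.8125)² / 134.8125 = 0.0049
  ebony-bodied normal-winged: (133 − 134.8125)² / 134.8125 = 0.0244
  ebony-bodied vestigial-winged: (45 − 44.9375)² / 44.9375 = 0.0001
χ² = 0.0162 + 0.0049 + 0.0244 + 0.0001 = 0.0456 ≈ 0.046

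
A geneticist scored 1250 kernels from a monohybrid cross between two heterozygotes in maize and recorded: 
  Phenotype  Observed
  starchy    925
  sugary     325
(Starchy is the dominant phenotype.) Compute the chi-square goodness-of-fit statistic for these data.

0.667

For a monohybrid cross between heterozygotes with complete dominance, the expected phenotypic ratio is 3:1.
The 3:1 ratio has 4 parts, so with N = 1250 the expected counts are:
  starchy: 1250 × 3/4 = 937.5
  sugary: 1250 × 1/4 = 312.5
χ² = Σ (O − E)² / E
  starchy: (925 − 937.5)² / 937.5 = 0.1667
  sugary: (325 − 312.5)² / 312.5 = 0.5000
χ² = 0.1667 + 0.5000 = 0.6667 ≈ 0.667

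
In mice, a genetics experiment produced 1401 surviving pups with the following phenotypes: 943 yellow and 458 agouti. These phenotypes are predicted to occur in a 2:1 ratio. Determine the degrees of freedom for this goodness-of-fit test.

1

A goodness-of-fit test with 2 phenotype classes has df = 2 − 1 = 1.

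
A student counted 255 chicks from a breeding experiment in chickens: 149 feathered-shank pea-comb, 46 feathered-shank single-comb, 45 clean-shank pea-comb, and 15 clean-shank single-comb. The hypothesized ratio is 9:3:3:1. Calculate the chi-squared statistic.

0.505

Expected counts for N = 255 under a 9:3:3:1 ratio (total parts = 16):
  feathered-shank pea-comb: 255 × 9/16 = 143.4375
  feathered-shank single-comb: 255 × 3/16 = 47.8125
  clean-shank pea-comb: 255 × 3/16 = 47.8125
  clean-shank single-comb: 255 × 1/16 = 15.9375
χ² = Σ (O − E)² / E
  feathered-shank pea-comb: (149 − 143.4375)² / 143.4375 = 0.2157
  feathered-shank single-comb: (46 − 47.8125)² / 47.8125 = 0.0687
  clean-shank pea-comb: (45 − 47.8125)² / 47.8125 = 0.1654
  clean-shank single-comb: (15 − 15.9375)² / 15.9375 = 0.0551
χ² = 0.2157 + 0.0687 + 0.1654 + 0.0551 = 0.5049 ≈ 0.505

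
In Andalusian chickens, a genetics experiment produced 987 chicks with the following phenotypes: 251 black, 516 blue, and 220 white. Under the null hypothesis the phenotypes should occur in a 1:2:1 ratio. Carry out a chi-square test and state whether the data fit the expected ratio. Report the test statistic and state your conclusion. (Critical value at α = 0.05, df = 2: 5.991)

Under the 1:2:1 hypothesis (Σ ratio = 4, N = 987):
  black: 987 × 1/4 = 246.75
  blue: 987 × 2/4 = 493.5
  white: 987 × 1/4 = 246.75
χ² = Σ (O − E)² / E
  black: (251 − 246.75)² / 246.75 = 0.0732
  blue: (516 − 493.5)² / 493.5 = 1.0258
  white: (220 − 246.75)² / 246.75 = 2.8999
χ² = 0.0732 + 1.0258 + 2.8999 = 3.9989 ≈ 3.999
Degrees of freedom = 3 − 1 = 2; critical value at α = 0.05 is 5.991.
Since 3.999 < 5.991, we fail to reject the null hypothesis — the data are consistent with the 1:2:1 ratio.

3.999; consistent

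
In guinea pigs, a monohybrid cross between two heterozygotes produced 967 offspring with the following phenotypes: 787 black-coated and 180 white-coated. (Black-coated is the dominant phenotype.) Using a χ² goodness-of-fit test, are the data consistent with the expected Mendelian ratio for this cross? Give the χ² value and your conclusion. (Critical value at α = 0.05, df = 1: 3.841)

21.030; not consistent

For a monohybrid cross between heterozygotes with complete dominance, the expected phenotypic ratio is 3:1.
Under the 3:1 hypothesis (Σ ratio = 4, N = 967):
  black-coated: 967 × 3/4 = 725.25
  white-coated: 967 × 1/4 = 241.75
χ² = Σ (O − E)² / E
  black-coated: (787 − 725.25)² / 725.25 = 5.2576
  white-coated: (180 − 241.75)² / 241.75 = 15.7728
χ² = 5.2576 + 15.7728 = 21.0304 ≈ 21.030
Degrees of freedom = 2 − 1 = 1; critical value at α = 0.05 is 3.841.
Since 21.030 > 3.841, we reject the null hypothesis — the data do not fit the 3:1 ratio.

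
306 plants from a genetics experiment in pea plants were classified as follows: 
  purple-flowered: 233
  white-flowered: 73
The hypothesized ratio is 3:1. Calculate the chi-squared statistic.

Total ratio parts = 4. Expected numbers out of 306:
  purple-flowered: 306 × 3/4 = 229.5
  white-flowered: 306 × 1/4 = 76.5
χ² = Σ (O − E)² / E
  purple-flowered: (233 − 229.5)² / 229.5 = 0.0534
  white-flowered: (73 − 76.5)² / 76.5 = 0.1601
χ² = 0.0534 + 0.1601 = 0.2135 ≈ 0.214

0.214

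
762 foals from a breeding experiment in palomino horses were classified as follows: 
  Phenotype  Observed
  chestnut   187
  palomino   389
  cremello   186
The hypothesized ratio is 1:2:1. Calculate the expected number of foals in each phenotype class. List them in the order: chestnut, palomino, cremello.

190.5, 381, 190.5

Under the 1:2:1 hypothesis (Σ ratio = 4, N = 762):
  chestnut: 762 × 1/4 = 190.5
  palomino: 762 × 2/4 = 381
  cremello: 762 × 1/4 = 190.5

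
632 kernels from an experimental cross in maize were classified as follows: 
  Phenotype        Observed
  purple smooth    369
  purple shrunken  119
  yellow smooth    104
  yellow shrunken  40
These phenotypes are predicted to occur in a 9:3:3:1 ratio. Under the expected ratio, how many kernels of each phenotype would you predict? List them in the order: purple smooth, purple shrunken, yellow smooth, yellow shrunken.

355.5, 118.5, 118.5, 39.5

Under the 9:3:3:1 hypothesis (Σ ratio = 16, N = 632):
  purple smooth: 632 × 9/16 = 355.5
  purple shrunken: 632 × 3/16 = 118.5
  yellow smooth: 632 × 3/16 = 118.5
  yellow shrunken: 632 × 1/16 = 39.5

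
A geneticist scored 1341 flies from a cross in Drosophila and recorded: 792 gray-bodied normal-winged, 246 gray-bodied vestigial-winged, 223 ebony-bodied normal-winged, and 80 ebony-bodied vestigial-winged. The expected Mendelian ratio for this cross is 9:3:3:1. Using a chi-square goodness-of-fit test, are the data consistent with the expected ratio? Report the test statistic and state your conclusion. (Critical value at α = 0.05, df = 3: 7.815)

The 9:3:3:1 ratio has 16 parts, so with N = 1341 the expected counts are:
  gray-bodied normal-winged: 1341 × 9/16 = 754.3125
  gray-bodied vestigial-winged: 1341 × 3/16 = 251.4375
  ebony-bodied normal-winged: 1341 × 3/16 = 251.4375
  ebony-bodied vestigial-winged: 1341 × 1/16 = 83.8125
χ² = Σ (O − E)² / E
  gray-bodied normal-winged: (792 − 754.3125)² / 754.3125 = 1.8830
  gray-bodied vestigial-winged: (246 − 251.4375)² / 251.4375 = 0.1176
  ebony-bodied normal-winged: (223 − 251.4375)² / 251.4375 = 3.2163
  ebony-bodied vestigial-winged: (80 − 83.8125)² / 83.8125 = 0.1734
χ² = 1.8830 + 0.1176 + 3.2163 + 0.1734 = 5.3903 ≈ 5.390
Degrees of freedom = 4 − 1 = 3; critical value at α = 0.05 is 7.815.
Since 5.390 < 7.815, we fail to reject the null hypothesis — the data are consistent with the 9:3:3:1 ratio.

5.390; consistent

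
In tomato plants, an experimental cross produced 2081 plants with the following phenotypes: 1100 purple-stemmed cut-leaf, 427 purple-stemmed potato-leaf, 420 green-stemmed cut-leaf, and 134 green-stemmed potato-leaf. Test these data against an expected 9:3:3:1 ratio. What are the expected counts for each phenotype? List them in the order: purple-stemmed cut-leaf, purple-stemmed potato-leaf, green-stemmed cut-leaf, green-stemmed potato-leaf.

Total ratio parts = 16. Expected numbers out of 2081:
  purple-stemmed cut-leaf: 2081 × 9/16 = 1170.5625
  purple-stemmed potato-leaf: 2081 × 3/16 = 390.1875
  green-stemmed cut-leaf: 2081 × 3/16 = 390.1875
  green-stemmed potato-leaf: 2081 × 1/16 = 130.0625

1170.5625, 390.1875, 390.1875, 130.0625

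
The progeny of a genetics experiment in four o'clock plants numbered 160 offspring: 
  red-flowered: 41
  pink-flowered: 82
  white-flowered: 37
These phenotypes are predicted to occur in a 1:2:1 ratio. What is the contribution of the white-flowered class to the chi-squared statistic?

Under the 1:2:1 hypothesis (Σ ratio = 4, N = 160):
  red-flowered: 160 × 1/4 = 40
  pink-flowered: 160 × 2/4 = 80
  white-flowered: 160 × 1/4 = 40
Contribution of white-flowered: (37 − 40)² / 40 = 0.2250

0.225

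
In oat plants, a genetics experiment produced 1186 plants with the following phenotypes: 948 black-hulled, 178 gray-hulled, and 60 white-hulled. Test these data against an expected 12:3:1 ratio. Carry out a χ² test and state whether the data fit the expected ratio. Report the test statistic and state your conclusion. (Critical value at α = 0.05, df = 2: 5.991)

15.394; not consistent

Expected counts for N = 1186 under a 12:3:1 ratio (total parts = 16):
  black-hulled: 1186 × 12/16 = 889.5
  gray-hulled: 1186 × 3/16 = 222.375
  white-hulled: 1186 × 1/16 = 74.125
χ² = Σ (O − E)² / E
  black-hulled: (948 − 889.5)² / 889.5 = 3.8474
  gray-hulled: (178 − 222.375)² / 222.375 = 8.8550
  white-hulled: (60 − 74.125)² / 74.125 = 2.6916
χ² = 3.8474 + 8.8550 + 2.6916 = 15.394
Degrees of freedom = 3 − 1 = 2; critical value at α = 0.05 is 5.991.
Since 15.394 > 5.991, we reject the null hypothesis — the data do not fit the 12:3:1 ratio.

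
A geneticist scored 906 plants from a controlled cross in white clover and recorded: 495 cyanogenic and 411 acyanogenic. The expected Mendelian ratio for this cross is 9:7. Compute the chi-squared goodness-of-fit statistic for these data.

The 9:7 ratio has 16 parts, so with N = 906 the expected counts are:
  cyanogenic: 906 × 9/16 = 509.625
  acyanogenic: 906 × 7/16 = 396.375
χ² = Σ (O − E)² / E
  cyanogenic: (495 − 509.625)² / 509.625 = 0.4197
  acyanogenic: (411 − 396.375)² / 396.375 = 0.5396
χ² = 0.4197 + 0.5396 = 0.9593 ≈ 0.959

0.959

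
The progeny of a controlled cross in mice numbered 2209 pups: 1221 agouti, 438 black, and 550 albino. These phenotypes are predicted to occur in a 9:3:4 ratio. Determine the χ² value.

Total ratio parts = 16. Expected numbers out of 2209:
  agouti: 2209 × 9/16 = 1242.5625
  black: 2209 × 3/16 = 414.1875
  albino: 2209 × 4/16 = 552.25
χ² = Σ (O − E)² / E
  agouti: (1221 − 1242.5625)² / 1242.5625 = 0.3742
  black: (438 − 414.1875)² / 414.1875 = 1.3690
  albino: (550 − 552.25)² / 552.25 = 0.0092
χ² = 0.3742 + 1.3690 + 0.0092 = 1.7524 ≈ 1.752

1.752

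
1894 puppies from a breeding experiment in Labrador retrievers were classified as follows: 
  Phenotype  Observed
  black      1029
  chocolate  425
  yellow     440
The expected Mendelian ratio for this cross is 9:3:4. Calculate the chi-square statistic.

Under the 9:3:4 hypothesis (Σ ratio = 16, N = 1894):
  black: 1894 × 9/16 = 1065.375
  chocolate: 1894 × 3/16 = 355.125
  yellow: 1894 × 4/16 = 473.5
χ² = Σ (O − E)² / E
  black: (1029 − 1065.375)² / 1065.375 = 1.2419
  chocolate: (425 − 355.125)² / 355.125 = 13.7487
  yellow: (440 − 473.5)² / 473.5 = 2.3701
χ² = 1.2419 + 13.7487 + 2.3701 = 17.3607 ≈ 17.361

17.361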